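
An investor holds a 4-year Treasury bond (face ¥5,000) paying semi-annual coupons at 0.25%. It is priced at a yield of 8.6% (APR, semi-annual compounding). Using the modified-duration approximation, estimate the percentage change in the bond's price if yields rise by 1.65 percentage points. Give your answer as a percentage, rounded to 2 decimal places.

-6.29%

Periodic yield y = 0.043. Modified duration first:
  t   CF        PV=CF/(1+0.043)^t    t·PV
  1         6.25         5.9923         5.9923
  2         6.25         5.7453        11.4906
  3         6.25         5.5084        16.5253
  4         6.25         5.2813        21.1253
  5         6.25         5.0636        25.3179
  6         6.25         4.8548        29.1290
  7         6.25         4.6547        32.5828
  8     5,006.25     3,574.6874    28,597.4990
  Σ                  3,611.7878    28,739.6621
P = 3,611.7878; D_Mac = 7.95718 half-year periods = 3.97859 yrs; D_mod = 3.97859/(1+0.043) = 3.81457 yrs.
ΔP/P ≈ -D_mod · Δy = -3.81457 × (+0.0165) = -0.062940 = -6.2940%.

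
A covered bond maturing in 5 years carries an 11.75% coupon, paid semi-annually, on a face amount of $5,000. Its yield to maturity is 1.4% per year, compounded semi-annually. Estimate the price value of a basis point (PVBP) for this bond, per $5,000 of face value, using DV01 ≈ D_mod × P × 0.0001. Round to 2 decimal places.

$3.08

Periodic yield y = 0.007.
  t   CF        PV=CF/(1+0.007)^t    t·PV
  1       293.75       291.7080       291.7080
  2       293.75       289.6803       579.3606
  3       293.75       287.6666       862.9998
  4       293.75       285.6669     1,142.6678
  5       293.75       283.6812     1,418.4059
  6       293.75       281.7092     1,690.2553
  7       293.75       279.7510     1,958.2567
  8       293.75       277.8063     2,222.4505
  9       293.75       275.8752     2,482.8767
  10    5,293.75     4,937.0636    49,370.6360
  Σ                  7,490.6083    62,019.6173
P = 7,490.6083; D_Mac = 8.27965 half-year periods = 4.13983 yrs; D_mod = 4.11105 yrs.
DV01 ≈ 4.11105 × 7,490.6083 × 0.0001 = 3.079425.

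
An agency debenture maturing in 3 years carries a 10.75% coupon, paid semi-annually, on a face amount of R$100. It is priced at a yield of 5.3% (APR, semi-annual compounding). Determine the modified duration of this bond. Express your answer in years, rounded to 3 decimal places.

2.601 years

Periodic yield y = 0.0265. First find Macaulay duration:
  t   CF        PV=CF/(1+0.0265)^t    t·PV
  1        5.375         5.2362         5.2362
  2        5.375         5.1011        10.2021
  3        5.375         4.9694        14.9081
  4        5.375         4.8411        19.3643
  5        5.375         4.7161        23.5805
  6      105.375        90.0708       540.4246
  Σ                    114.9346       613.7160
P = 114.9346; Macaulay duration = 613.7160 / 114.9346 = 5.33970 half-year periods = 2.66985 years.
Modified duration = D_Mac / (1 + y) = 2.66985 / 1.0265 = 2.60092 years.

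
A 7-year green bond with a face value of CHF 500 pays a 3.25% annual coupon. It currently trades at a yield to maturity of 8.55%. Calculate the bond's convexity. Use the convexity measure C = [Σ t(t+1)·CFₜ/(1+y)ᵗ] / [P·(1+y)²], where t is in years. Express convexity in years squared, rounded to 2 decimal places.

40.78

With y = 0.0855:
  t   CF        PV=CF/(1+0.0855)^t    t·PV        t(t+1)·PV
  1        16.25        14.9701        14.9701          29.9401
  2        16.25        13.7909        27.5819          82.7456
  3        16.25        12.7047        38.1141         152.4562
  4        16.25        11.7040        46.8160         234.0799
  5        16.25        10.7821        53.9106         323.4636
  6        16.25         9.9329        59.5972         417.1802
  7       516.25       290.7042     2,034.9292      16,279.4338
  Σ                    364.5888     2,275.9190      17,519.2995
P = 364.5888.
Convexity = Σ t(t+1)·PV / [P·(1+y)²] = 17,519.2995 / (364.5888 × 1.178310) = 40.78061.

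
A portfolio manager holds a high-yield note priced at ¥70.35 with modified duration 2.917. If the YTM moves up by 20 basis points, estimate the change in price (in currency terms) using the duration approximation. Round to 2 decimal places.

-¥0.41

Duration approximation: ΔP/P ≈ -D_mod · Δy = -2.917 × (+0.002) = -0.005834.
ΔP ≈ 70.35 × (-0.005834) = -0.4104219.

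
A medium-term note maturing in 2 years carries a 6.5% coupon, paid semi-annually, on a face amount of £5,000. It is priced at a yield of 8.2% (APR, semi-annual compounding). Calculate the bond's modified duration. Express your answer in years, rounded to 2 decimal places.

Periodic yield y = 0.041. First find Macaulay duration:
  t   CF        PV=CF/(1+0.041)^t    t·PV
  1       162.50       156.0999       156.0999
  2       162.50       149.9519       299.9038
  3       162.50       144.0460       432.1380
  4     5,162.50     4,395.9946    17,583.9783
  Σ                  4,846.0923    18,472.1199
P = 4,846.0923; Macaulay duration = 18,472.1199 / 4,846.0923 = 3.81176 half-year periods = 1.90588 years.
Modified duration = D_Mac / (1 + y) = 1.90588 / 1.041 = 1.83081 years.

1.83 years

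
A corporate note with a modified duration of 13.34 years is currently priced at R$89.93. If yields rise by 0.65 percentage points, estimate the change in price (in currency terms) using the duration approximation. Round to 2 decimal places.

-R$7.80

Duration approximation: ΔP/P ≈ -D_mod · Δy = -13.34 × (+0.0065) = -0.086710.
ΔP ≈ 89.93 × (-0.086710) = -7.7978303.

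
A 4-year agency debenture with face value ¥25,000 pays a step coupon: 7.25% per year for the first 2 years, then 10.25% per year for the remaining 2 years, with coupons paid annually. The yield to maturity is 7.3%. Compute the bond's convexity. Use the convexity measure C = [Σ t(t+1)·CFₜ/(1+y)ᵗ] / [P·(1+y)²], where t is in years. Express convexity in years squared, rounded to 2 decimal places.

15.08

With y = 0.073:
  t   CF        PV=CF/(1+0.073)^t    t·PV        t(t+1)·PV
  1     1,812.50     1,689.1892     1,689.1892       3,378.3784
  2     1,812.50     1,574.2677     3,148.5353       9,445.6059
  3     2,562.50     2,074.2672     6,222.8017      24,891.2069
  4    27,562.50    20,793.1228    83,172.4913     415,862.4565
  Σ                 26,130.8469    94,233.0175     453,577.6476
P = 26,130.8469.
Convexity = Σ t(t+1)·PV / [P·(1+y)²] = 453,577.6476 / (26,130.8469 × 1.151329) = 15.07644.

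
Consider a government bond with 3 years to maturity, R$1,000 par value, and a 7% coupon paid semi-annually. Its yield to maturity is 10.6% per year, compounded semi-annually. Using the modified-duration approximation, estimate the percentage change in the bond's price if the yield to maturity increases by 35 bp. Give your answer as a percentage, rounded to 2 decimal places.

Periodic yield y = 0.053. Modified duration first:
  t   CF        PV=CF/(1+0.053)^t    t·PV
  1        35.00        33.2384        33.2384
  2        35.00        31.5654        63.1308
  3        35.00        29.9766        89.9299
  4        35.00        28.4678       113.8714
  5        35.00        27.0350       135.1749
  6     1,035.00       759.2243     4,555.3460
  Σ                    909.5076     4,990.6914
P = 909.5076; D_Mac = 5.48725 half-year periods = 2.74362 yrs; D_mod = 2.74362/(1+0.053) = 2.60553 yrs.
ΔP/P ≈ -D_mod · Δy = -2.60553 × (+0.0035) = -0.009119 = -0.9119%.

-0.91%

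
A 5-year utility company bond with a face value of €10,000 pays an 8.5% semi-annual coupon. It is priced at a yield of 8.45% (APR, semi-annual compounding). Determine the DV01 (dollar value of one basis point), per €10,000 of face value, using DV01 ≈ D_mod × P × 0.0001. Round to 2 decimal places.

€4.02

Periodic yield y = 0.04225.
  t   CF        PV=CF/(1+0.04225)^t    t·PV
  1       425.00       407.7716       407.7716
  2       425.00       391.2417       782.4834
  3       425.00       375.3818     1,126.1454
  4       425.00       360.1648     1,440.6594
  5       425.00       345.5647     1,727.8237
  6       425.00       331.5565     1,989.3388
  7       425.00       318.1161     2,226.8125
  8       425.00       305.2205     2,441.7640
  9       425.00       292.8477     2,635.6292
  10   10,425.00     6,892.1866    68,921.8658
  Σ                 10,020.0520    83,700.2937
P = 10,020.0520; D_Mac = 8.35328 half-year periods = 4.17664 yrs; D_mod = 4.00733 yrs.
DV01 ≈ 4.00733 × 10,020.0520 × 0.0001 = 4.015365.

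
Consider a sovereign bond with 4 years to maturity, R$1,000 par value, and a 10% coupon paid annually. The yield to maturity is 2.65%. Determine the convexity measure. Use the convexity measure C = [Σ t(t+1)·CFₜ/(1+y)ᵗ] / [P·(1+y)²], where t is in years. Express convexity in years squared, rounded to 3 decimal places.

16.137

With y = 0.0265:
  t   CF        PV=CF/(1+0.0265)^t    t·PV        t(t+1)·PV
  1       100.00        97.4184        97.4184         194.8368
  2       100.00        94.9035       189.8069         569.4208
  3       100.00        92.4535       277.3604       1,109.4414
  4     1,100.00       990.7336     3,962.9342      19,814.6710
  Σ                  1,275.5089     4,527.5199      21,688.3701
P = 1,275.5089.
Convexity = Σ t(t+1)·PV / [P·(1+y)²] = 21,688.3701 / (1,275.5089 × 1.053702) = 16.13710.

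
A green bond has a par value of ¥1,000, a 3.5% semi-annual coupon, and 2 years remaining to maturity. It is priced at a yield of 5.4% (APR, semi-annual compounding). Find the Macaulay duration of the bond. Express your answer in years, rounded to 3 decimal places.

Periodic yield y = 0.027. Discount each cash flow and weight by its period:
  t   CF        PV=CF/(1+0.027)^t    t·PV
  1        17.50        17.0399        17.0399
  2        17.50        16.5919        33.1839
  3        17.50        16.1557        48.4672
  4     1,017.50       914.6452     3,658.5807
  Σ                    964.4328     3,757.2717
Price P = Σ PV = 964.4328.
Macaulay duration = Σ(t·PV) / P = 3,757.2717 / 964.4328 = 3.89584 half-year periods.
In years: 3.89584 / 2 = 1.94792 years.

1.948 years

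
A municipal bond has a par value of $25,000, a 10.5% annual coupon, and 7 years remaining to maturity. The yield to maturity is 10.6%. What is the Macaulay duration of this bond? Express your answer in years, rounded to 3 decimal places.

Periodic yield y = 0.106. Discount each cash flow and weight by its year:
  t   CF        PV=CF/(1+0.106)^t    t·PV
  1     2,625.00     2,373.4177     2,373.4177
  2     2,625.00     2,145.9473     4,291.8946
  3     2,625.00     1,940.2779     5,820.8336
  4     2,625.00     1,754.3199     7,017.2798
  5     2,625.00     1,586.1844     7,930.9220
  6     2,625.00     1,434.1631     8,604.9786
  7    27,625.00    13,646.3466    95,524.4263
  Σ                 24,880.6569   131,563.7525
Price P = Σ PV = 24,880.6569.
Macaulay duration = Σ(t·PV) / P = 131,563.7525 / 24,880.6569 = 5.28779 years.

5.288 years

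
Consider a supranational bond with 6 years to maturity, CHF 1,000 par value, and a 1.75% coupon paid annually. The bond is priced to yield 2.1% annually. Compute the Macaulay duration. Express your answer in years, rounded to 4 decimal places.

5.7449 years

Periodic yield y = 0.021. Discount each cash flow and weight by its year:
  t   CF        PV=CF/(1+0.021)^t    t·PV
  1        17.50        17.1401        17.1401
  2        17.50        16.7875        33.5750
  3        17.50        16.4422        49.3267
  4        17.50        16.1040        64.4162
  5        17.50        15.7728        78.8641
  6     1,017.50       898.2143     5,389.2858
  Σ                    980.4610     5,632.6079
Price P = Σ PV = 980.4610.
Macaulay duration = Σ(t·PV) / P = 5,632.6079 / 980.4610 = 5.74486 years.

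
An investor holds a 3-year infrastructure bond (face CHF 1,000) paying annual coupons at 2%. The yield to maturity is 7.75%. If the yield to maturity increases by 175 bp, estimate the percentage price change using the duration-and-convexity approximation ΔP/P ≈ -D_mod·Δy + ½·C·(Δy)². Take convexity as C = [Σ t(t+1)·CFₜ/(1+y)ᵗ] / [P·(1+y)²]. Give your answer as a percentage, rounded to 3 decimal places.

-4.615%

With y = 0.0775:
  t   CF        PV=CF/(1+0.0775)^t    t·PV        t(t+1)·PV
  1        20.00        18.5615        18.5615          37.1230
  2        20.00        17.2264        34.4529         103.3586
  3     1,020.00       815.3580     2,446.0740       9,784.2960
  Σ                    851.1459     2,499.0883       9,924.7776
P = 851.1459; D_Mac = 2.93615 yrs; D_mod = 2.72496 yrs; C = 10.04343.
Duration effect: -2.72496 × (+0.0175) = -0.047687
Convexity effect: 0.5 × 10.04343 × (0.0175)² = +0.0015379
ΔP/P ≈ -0.047687 + 0.0015379 = -0.046149 = -4.6149%.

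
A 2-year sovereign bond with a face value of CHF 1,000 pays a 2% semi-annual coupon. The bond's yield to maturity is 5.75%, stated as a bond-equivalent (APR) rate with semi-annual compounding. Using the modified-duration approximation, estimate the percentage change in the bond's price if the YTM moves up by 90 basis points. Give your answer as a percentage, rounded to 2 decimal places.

Periodic yield y = 0.02875. Modified duration first:
  t   CF        PV=CF/(1+0.02875)^t    t·PV
  1        10.00         9.7205         9.7205
  2        10.00         9.4489        18.8978
  3        10.00         9.1848        27.5544
  4     1,010.00       901.7413     3,606.9654
  Σ                    930.0956     3,663.1381
P = 930.0956; D_Mac = 3.93845 half-year periods = 1.96923 yrs; D_mod = 1.96923/(1+0.02875) = 1.91419 yrs.
ΔP/P ≈ -D_mod · Δy = -1.91419 × (+0.009) = -0.017228 = -1.7228%.

-1.72%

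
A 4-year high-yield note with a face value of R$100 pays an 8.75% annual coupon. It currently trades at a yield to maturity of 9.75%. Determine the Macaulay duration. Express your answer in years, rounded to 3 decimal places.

3.535 years

Periodic yield y = 0.0975. Discount each cash flow and weight by its year:
  t   CF        PV=CF/(1+0.0975)^t    t·PV
  1         8.75         7.9727         7.9727
  2         8.75         7.2644        14.5288
  3         8.75         6.6190        19.8571
  4       108.75        74.9568       299.8273
  Σ                     96.8129       342.1858
Price P = Σ PV = 96.8129.
Macaulay duration = Σ(t·PV) / P = 342.1858 / 96.8129 = 3.53451 years.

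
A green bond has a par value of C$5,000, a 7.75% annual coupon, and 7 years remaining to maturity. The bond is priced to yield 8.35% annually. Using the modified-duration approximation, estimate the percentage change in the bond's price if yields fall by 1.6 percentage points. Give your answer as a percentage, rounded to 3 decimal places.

+8.320%

Periodic yield y = 0.0835. Modified duration first:
  t   CF        PV=CF/(1+0.0835)^t    t·PV
  1       387.50       357.6373       357.6373
  2       387.50       330.0759       660.1519
  3       387.50       304.6386       913.9159
  4       387.50       281.1616     1,124.6465
  5       387.50       259.4939     1,297.4694
  6       387.50       239.4960     1,436.9758
  7     5,387.50     3,073.1579    21,512.1052
  Σ                  4,845.6612    27,302.9020
P = 4,845.6612; D_Mac = 5.63450 yrs; D_mod = 5.63450/(1+0.0835) = 5.20028 yrs.
ΔP/P ≈ -D_mod · Δy = -5.20028 × (-0.016) = +0.083205 = +8.3205%.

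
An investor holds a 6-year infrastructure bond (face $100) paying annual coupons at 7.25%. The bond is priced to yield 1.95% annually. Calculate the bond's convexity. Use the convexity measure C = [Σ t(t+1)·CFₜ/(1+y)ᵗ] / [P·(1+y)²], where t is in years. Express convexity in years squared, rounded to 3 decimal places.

33.234

With y = 0.0195:
  t   CF        PV=CF/(1+0.0195)^t    t·PV        t(t+1)·PV
  1         7.25         7.1113         7.1113          14.2227
  2         7.25         6.9753        13.9506          41.8519
  3         7.25         6.8419        20.5257          82.1027
  4         7.25         6.7110        26.8441         134.2206
  5         7.25         6.5827        32.9133         197.4800
  6       107.25        95.5155       573.0931       4,011.6516
  Σ                    129.7377       674.4382       4,481.5294
P = 129.7377.
Convexity = Σ t(t+1)·PV / [P·(1+y)²] = 4,481.5294 / (129.7377 × 1.039380) = 33.23422.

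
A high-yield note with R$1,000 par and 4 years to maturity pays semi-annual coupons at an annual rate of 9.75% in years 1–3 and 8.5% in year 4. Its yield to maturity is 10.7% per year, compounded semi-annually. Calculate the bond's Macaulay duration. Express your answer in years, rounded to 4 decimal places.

Periodic yield y = 0.0535. Discount each cash flow and weight by its period:
  t   CF        PV=CF/(1+0.0535)^t    t·PV
  1        48.75        46.2743        46.2743
  2        48.75        43.9244        87.8487
  3        48.75        41.6938       125.0813
  4        48.75        39.5764       158.3057
  5        48.75        37.5666       187.8330
  6        48.75        35.6589       213.9531
  7        42.50        29.5085       206.5595
  8     1,042.50       687.0680     5,496.5443
  Σ                    961.2709     6,522.3999
Price P = Σ PV = 961.2709.
Macaulay duration = Σ(t·PV) / P = 6,522.3999 / 961.2709 = 6.78518 half-year periods.
In years: 6.78518 / 2 = 3.39259 years.

3.3926 years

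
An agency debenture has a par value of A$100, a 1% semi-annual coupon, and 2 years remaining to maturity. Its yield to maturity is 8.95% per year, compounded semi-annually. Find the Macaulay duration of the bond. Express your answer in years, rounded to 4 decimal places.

Periodic yield y = 0.04475. Discount each cash flow and weight by its period:
  t   CF        PV=CF/(1+0.04475)^t    t·PV
  1         0.50         0.4786         0.4786
  2         0.50         0.4581         0.9162
  3         0.50         0.4385         1.3154
  4       100.50        84.3561       337.4244
  Σ                     85.7312       340.1346
Price P = Σ PV = 85.7312.
Macaulay duration = Σ(t·PV) / P = 340.1346 / 85.7312 = 3.96745 half-year periods.
In years: 3.96745 / 2 = 1.98373 years.

1.9837 years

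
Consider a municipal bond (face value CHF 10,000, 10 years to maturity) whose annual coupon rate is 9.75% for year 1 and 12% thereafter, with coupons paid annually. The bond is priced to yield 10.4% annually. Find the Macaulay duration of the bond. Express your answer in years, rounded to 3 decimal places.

6.599 years

Periodic yield y = 0.104. Discount each cash flow and weight by its year:
  t   CF        PV=CF/(1+0.104)^t    t·PV
  1       975.00       883.1522       883.1522
  2     1,200.00       984.5621     1,969.1241
  3     1,200.00       891.8135     2,675.4404
  4     1,200.00       807.8021     3,231.2082
  5     1,200.00       731.7048     3,658.5238
  6     1,200.00       662.7760     3,976.6563
  7     1,200.00       600.3406     4,202.3844
  8     1,200.00       543.7868     4,350.2944
  9     1,200.00       492.5605     4,433.0445
  10   11,200.00     4,164.1589    41,641.5886
  Σ                 10,762.6573    71,021.4168
Price P = Σ PV = 10,762.6573.
Macaulay duration = Σ(t·PV) / P = 71,021.4168 / 10,762.6573 = 6.59887 years.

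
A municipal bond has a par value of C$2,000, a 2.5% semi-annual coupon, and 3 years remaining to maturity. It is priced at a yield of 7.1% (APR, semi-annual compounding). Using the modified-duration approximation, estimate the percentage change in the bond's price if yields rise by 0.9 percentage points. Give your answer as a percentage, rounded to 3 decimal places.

Periodic yield y = 0.0355. Modified duration first:
  t   CF        PV=CF/(1+0.0355)^t    t·PV
  1        25.00        24.1429        24.1429
  2        25.00        23.3152        46.6305
  3        25.00        22.5159        67.5478
  4        25.00        21.7440        86.9760
  5        25.00        20.9986       104.9928
  6     2,025.00     1,642.5720     9,855.4318
  Σ                  1,755.2886    10,185.7218
P = 1,755.2886; D_Mac = 5.80288 half-year periods = 2.90144 yrs; D_mod = 2.90144/(1+0.0355) = 2.80197 yrs.
ΔP/P ≈ -D_mod · Δy = -2.80197 × (+0.009) = -0.025218 = -2.5218%.

-2.522%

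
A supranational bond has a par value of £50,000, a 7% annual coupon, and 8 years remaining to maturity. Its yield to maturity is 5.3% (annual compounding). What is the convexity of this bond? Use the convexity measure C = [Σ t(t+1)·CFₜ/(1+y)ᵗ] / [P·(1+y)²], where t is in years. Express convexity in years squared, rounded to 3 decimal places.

48.688

With y = 0.053:
  t   CF        PV=CF/(1+0.053)^t    t·PV        t(t+1)·PV
  1     3,500.00     3,323.8367     3,323.8367       6,647.6733
  2     3,500.00     3,156.5400     6,313.0801      18,939.2402
  3     3,500.00     2,997.6639     8,992.9916      35,971.9662
  4     3,500.00     2,846.7843    11,387.1371      56,935.6857
  5     3,500.00     2,703.4988    13,517.4942      81,104.9654
  6     3,500.00     2,567.4253    15,404.5518     107,831.8628
  7     3,500.00     2,438.2007    17,067.4047     136,539.2375
  8    53,500.00    35,393.7690   283,150.1523   2,548,351.3705
  Σ                 55,427.7187   359,156.6484   2,992,322.0015
P = 55,427.7187.
Convexity = Σ t(t+1)·PV / [P·(1+y)²] = 2,992,322.0015 / (55,427.7187 × 1.108809) = 48.68830.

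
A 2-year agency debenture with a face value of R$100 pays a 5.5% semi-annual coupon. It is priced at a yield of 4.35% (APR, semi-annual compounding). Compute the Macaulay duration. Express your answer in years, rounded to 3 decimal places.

Periodic yield y = 0.02175. Discount each cash flow and weight by its period:
  t   CF        PV=CF/(1+0.02175)^t    t·PV
  1         2.75         2.6915         2.6915
  2         2.75         2.6342         5.2683
  3         2.75         2.5781         7.7343
  4       102.75        94.2765       377.1058
  Σ                    102.1802       392.7999
Price P = Σ PV = 102.1802.
Macaulay duration = Σ(t·PV) / P = 392.7999 / 102.1802 = 3.84419 half-year periods.
In years: 3.84419 / 2 = 1.92209 years.

1.922 years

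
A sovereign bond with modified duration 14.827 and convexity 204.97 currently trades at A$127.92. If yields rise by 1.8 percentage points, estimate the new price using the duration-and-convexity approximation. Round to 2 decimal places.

A$98.03

Duration effect: -D_mod·Δy = -14.827 × (+0.018) = -0.266886
Convexity effect: ½·C·(Δy)² = 0.5 × 204.97 × (0.018)² = +0.03320514
ΔP/P ≈ -0.266886 + 0.03320514 = -0.23368086
New price ≈ 127.92 × (1 - 0.23368086) = 98.0275443888.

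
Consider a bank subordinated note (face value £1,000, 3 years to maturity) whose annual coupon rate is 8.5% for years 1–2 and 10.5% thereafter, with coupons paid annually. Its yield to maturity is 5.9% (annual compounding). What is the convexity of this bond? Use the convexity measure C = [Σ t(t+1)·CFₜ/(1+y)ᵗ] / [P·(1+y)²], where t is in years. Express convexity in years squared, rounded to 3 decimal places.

9.668

With y = 0.059:
  t   CF        PV=CF/(1+0.059)^t    t·PV        t(t+1)·PV
  1        85.00        80.2644        80.2644         160.5288
  2        85.00        75.7926       151.5853         454.7558
  3     1,105.00       930.4101     2,791.2302      11,164.9207
  Σ                  1,086.4671     3,023.0799      11,780.2053
P = 1,086.4671.
Convexity = Σ t(t+1)·PV / [P·(1+y)²] = 11,780.2053 / (1,086.4671 × 1.121481) = 9.66817.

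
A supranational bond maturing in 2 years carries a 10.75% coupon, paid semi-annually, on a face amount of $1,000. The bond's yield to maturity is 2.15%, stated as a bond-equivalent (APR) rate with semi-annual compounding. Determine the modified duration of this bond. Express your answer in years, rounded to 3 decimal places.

Periodic yield y = 0.01075. First find Macaulay duration:
  t   CF        PV=CF/(1+0.01075)^t    t·PV
  1        53.75        53.1783        53.1783
  2        53.75        52.6127       105.2255
  3        53.75        52.0532       156.1595
  4     1,053.75     1,009.6308     4,038.5232
  Σ                  1,167.4750     4,353.0865
P = 1,167.4750; Macaulay duration = 4,353.0865 / 1,167.4750 = 3.72863 half-year periods = 1.86432 years.
Modified duration = D_Mac / (1 + y) = 1.86432 / 1.01075 = 1.84449 years.

1.844 years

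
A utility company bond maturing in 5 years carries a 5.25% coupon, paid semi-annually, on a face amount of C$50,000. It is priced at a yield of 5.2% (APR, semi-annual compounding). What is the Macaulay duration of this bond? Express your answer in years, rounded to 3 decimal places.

Periodic yield y = 0.026. Discount each cash flow and weight by its period:
  t   CF        PV=CF/(1+0.026)^t    t·PV
  1     1,312.50     1,279.2398     1,279.2398
  2     1,312.50     1,246.8224     2,493.6448
  3     1,312.50     1,215.2265     3,645.6795
  4     1,312.50     1,184.4313     4,737.7251
  5     1,312.50     1,154.4165     5,772.0823
  6     1,312.50     1,125.1622     6,750.9734
  7     1,312.50     1,096.6494     7,676.5455
  8     1,312.50     1,068.8590     8,550.8721
  9     1,312.50     1,041.7729     9,375.9563
  10   51,312.50    39,696.2577   396,962.5774
  Σ                 50,108.8376   447,245.2961
Price P = Σ PV = 50,108.8376.
Macaulay duration = Σ(t·PV) / P = 447,245.2961 / 50,108.8376 = 8.92548 half-year periods.
In years: 8.92548 / 2 = 4.46274 years.

4.463 years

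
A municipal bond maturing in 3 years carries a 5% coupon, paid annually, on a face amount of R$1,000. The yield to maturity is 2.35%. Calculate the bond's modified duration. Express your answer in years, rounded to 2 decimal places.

Periodic yield y = 0.0235. First find Macaulay duration:
  t   CF        PV=CF/(1+0.0235)^t    t·PV
  1        50.00        48.8520        48.8520
  2        50.00        47.7303        95.4606
  3     1,050.00       979.3226     2,937.9677
  Σ                  1,075.9049     3,082.2803
P = 1,075.9049; Macaulay duration = 3,082.2803 / 1,075.9049 = 2.86483 years.
Modified duration = D_Mac / (1 + y) = 2.86483 / 1.0235 = 2.79905 years.

2.80 years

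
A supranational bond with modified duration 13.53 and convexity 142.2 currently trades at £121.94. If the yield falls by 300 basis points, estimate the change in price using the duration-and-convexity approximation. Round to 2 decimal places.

+£57.30

Duration effect: -D_mod·Δy = -13.53 × (-0.03) = +0.405900
Convexity effect: ½·C·(Δy)² = 0.5 × 142.2 × (-0.03)² = +0.0639900
ΔP/P ≈ +0.405900 + 0.0639900 = +0.469890
ΔP ≈ 121.94 × (+0.469890) = +57.2983866.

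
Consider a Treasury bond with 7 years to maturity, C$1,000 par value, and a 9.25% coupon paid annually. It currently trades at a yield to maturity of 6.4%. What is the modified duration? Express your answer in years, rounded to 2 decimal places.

Periodic yield y = 0.064. First find Macaulay duration:
  t   CF        PV=CF/(1+0.064)^t    t·PV
  1        92.50        86.9361        86.9361
  2        92.50        81.7069       163.4137
  3        92.50        76.7922       230.3765
  4        92.50        72.1731       288.6923
  5        92.50        67.8318       339.1592
  6        92.50        63.7517       382.5104
  7     1,092.50       707.6688     4,953.6816
  Σ                  1,156.8605     6,444.7697
P = 1,156.8605; Macaulay duration = 6,444.7697 / 1,156.8605 = 5.57091 years.
Modified duration = D_Mac / (1 + y) = 5.57091 / 1.064 = 5.23582 years.

5.24 years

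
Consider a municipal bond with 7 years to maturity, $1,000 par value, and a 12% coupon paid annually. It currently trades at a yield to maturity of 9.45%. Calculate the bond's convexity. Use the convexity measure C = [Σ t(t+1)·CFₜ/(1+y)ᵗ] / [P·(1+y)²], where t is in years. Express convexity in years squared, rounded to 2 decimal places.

31.24

With y = 0.0945:
  t   CF        PV=CF/(1+0.0945)^t    t·PV        t(t+1)·PV
  1       120.00       109.6391       109.6391         219.2782
  2       120.00       100.1728       200.3456         601.0367
  3       120.00        91.5238       274.5713       1,098.2854
  4       120.00        83.6215       334.4862       1,672.4309
  5       120.00        76.4016       382.0080       2,292.0478
  6       120.00        69.8050       418.8301       2,931.8108
  7     1,120.00       595.2613     4,166.8292      33,334.6338
  Σ                  1,126.4251     5,886.7095      42,149.5235
P = 1,126.4251.
Convexity = Σ t(t+1)·PV / [P·(1+y)²] = 42,149.5235 / (1,126.4251 × 1.197930) = 31.23624.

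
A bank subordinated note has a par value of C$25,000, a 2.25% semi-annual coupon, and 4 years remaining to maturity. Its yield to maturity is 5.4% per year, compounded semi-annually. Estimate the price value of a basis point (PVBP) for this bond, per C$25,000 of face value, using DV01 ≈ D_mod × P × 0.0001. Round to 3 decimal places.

C$8.292

Periodic yield y = 0.027.
  t   CF        PV=CF/(1+0.027)^t    t·PV
  1       281.25       273.8559       273.8559
  2       281.25       266.6562       533.3123
  3       281.25       259.6457       778.9372
  4       281.25       252.8196     1,011.2784
  5       281.25       246.1729     1,230.8647
  6       281.25       239.7010     1,438.2061
  7       281.25       233.3992     1,633.7946
  8    25,281.25    20,428.4302   163,427.4414
  Σ                 22,200.6808   170,327.6907
P = 22,200.6808; D_Mac = 7.67218 half-year periods = 3.83609 yrs; D_mod = 3.73524 yrs.
DV01 ≈ 3.73524 × 22,200.6808 × 0.0001 = 8.292487.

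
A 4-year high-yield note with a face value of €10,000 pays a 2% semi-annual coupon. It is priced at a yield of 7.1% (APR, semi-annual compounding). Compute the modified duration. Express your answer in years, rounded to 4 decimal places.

Periodic yield y = 0.0355. First find Macaulay duration:
  t   CF        PV=CF/(1+0.0355)^t    t·PV
  1       100.00        96.5717        96.5717
  2       100.00        93.2609       186.5219
  3       100.00        90.0637       270.1910
  4       100.00        86.9760       347.9041
  5       100.00        83.9942       419.9712
  6       100.00        81.1147       486.6880
  7       100.00        78.3338       548.3367
  8    10,100.00     7,640.4783    61,123.8266
  Σ                  8,250.7934    63,480.0112
P = 8,250.7934; Macaulay duration = 63,480.0112 / 8,250.7934 = 7.69381 half-year periods = 3.84690 years.
Modified duration = D_Mac / (1 + y) = 3.84690 / 1.0355 = 3.71502 years.

3.7150 years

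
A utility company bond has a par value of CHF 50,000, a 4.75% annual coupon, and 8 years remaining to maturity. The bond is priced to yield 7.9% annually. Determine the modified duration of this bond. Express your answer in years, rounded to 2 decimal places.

Periodic yield y = 0.079. First find Macaulay duration:
  t   CF        PV=CF/(1+0.079)^t    t·PV
  1     2,375.00     2,201.1121     2,201.1121
  2     2,375.00     2,039.9556     4,079.9113
  3     2,375.00     1,890.5984     5,671.7951
  4     2,375.00     1,752.1764     7,008.7057
  5     2,375.00     1,623.8892     8,119.4459
  6     2,375.00     1,504.9946     9,029.9677
  7     2,375.00     1,394.8050     9,763.6351
  8    52,375.00    28,507.0632   228,056.5056
  Σ                 40,914.5946   273,931.0786
P = 40,914.5946; Macaulay duration = 273,931.0786 / 40,914.5946 = 6.69519 years.
Modified duration = D_Mac / (1 + y) = 6.69519 / 1.079 = 6.20500 years.

6.20 years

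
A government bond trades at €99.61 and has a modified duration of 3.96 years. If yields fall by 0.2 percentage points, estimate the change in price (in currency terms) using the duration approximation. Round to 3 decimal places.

+€0.789

Duration approximation: ΔP/P ≈ -D_mod · Δy = -3.96 × (-0.002) = +0.007920.
ΔP ≈ 99.61 × (+0.007920) = +0.7889112.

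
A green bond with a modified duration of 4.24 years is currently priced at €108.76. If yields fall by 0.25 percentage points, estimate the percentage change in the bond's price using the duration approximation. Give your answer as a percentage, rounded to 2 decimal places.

Duration approximation: ΔP/P ≈ -D_mod · Δy = -4.24 × (-0.0025) = +0.010600.
As a percentage: +1.0600%.

+1.06%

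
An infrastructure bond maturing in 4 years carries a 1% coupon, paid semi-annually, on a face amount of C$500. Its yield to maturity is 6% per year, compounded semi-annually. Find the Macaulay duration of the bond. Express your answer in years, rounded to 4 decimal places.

3.9222 years

Periodic yield y = 0.03. Discount each cash flow and weight by its period:
  t   CF        PV=CF/(1+0.03)^t    t·PV
  1         2.50         2.4272         2.4272
  2         2.50         2.3565         4.7130
  3         2.50         2.2879         6.8636
  4         2.50         2.2212         8.8849
  5         2.50         2.1565        10.7826
  6         2.50         2.0937        12.5623
  7         2.50         2.0327        14.2291
  8       502.50       396.6781     3,173.4251
  Σ                    412.2538     3,233.8877
Price P = Σ PV = 412.2538.
Macaulay duration = Σ(t·PV) / P = 3,233.8877 / 412.2538 = 7.84441 half-year periods.
In years: 7.84441 / 2 = 3.92220 years.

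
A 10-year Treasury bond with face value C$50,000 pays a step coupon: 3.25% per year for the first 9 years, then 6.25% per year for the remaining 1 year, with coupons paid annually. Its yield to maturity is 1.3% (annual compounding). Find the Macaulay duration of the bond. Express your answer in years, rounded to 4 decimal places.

8.8450 years

Periodic yield y = 0.013. Discount each cash flow and weight by its year:
  t   CF        PV=CF/(1+0.013)^t    t·PV
  1     1,625.00     1,604.1461     1,604.1461
  2     1,625.00     1,583.5598     3,167.1196
  3     1,625.00     1,563.2377     4,689.7132
  4     1,625.00     1,543.1764     6,172.7058
  5     1,625.00     1,523.3726     7,616.8630
  6     1,625.00     1,503.8229     9,022.9374
  7     1,625.00     1,484.5241    10,391.6686
  8     1,625.00     1,465.4729    11,723.7835
  9     1,625.00     1,446.6663    13,019.9965
  10   53,125.00    46,687.9161   466,879.1607
  Σ                 60,405.8949   534,288.0943
Price P = Σ PV = 60,405.8949.
Macaulay duration = Σ(t·PV) / P = 534,288.0943 / 60,405.8949 = 8.84497 years.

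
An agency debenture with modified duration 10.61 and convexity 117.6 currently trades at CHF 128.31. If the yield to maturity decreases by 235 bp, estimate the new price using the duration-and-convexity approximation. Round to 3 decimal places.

Duration effect: -D_mod·Δy = -10.61 × (-0.0235) = +0.249335
Convexity effect: ½·C·(Δy)² = 0.5 × 117.6 × (-0.0235)² = +0.0324723
ΔP/P ≈ +0.249335 + 0.0324723 = +0.2818073
New price ≈ 128.31 × (1 + 0.2818073) = 164.468694663.

CHF 164.469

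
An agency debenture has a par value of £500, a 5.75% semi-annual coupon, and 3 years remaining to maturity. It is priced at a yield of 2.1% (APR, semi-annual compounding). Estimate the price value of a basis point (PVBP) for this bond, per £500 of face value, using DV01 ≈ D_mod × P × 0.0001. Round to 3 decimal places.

£0.154

Periodic yield y = 0.0105.
  t   CF        PV=CF/(1+0.0105)^t    t·PV
  1       14.375        14.2256        14.2256
  2       14.375        14.0778        28.1556
  3       14.375        13.9315        41.7946
  4       14.375        13.7868        55.1471
  5       14.375        13.6435        68.2176
  6      514.375       483.1277     2,898.7662
  Σ                    552.7930     3,106.3068
P = 552.7930; D_Mac = 5.61929 half-year periods = 2.80965 yrs; D_mod = 2.78045 yrs.
DV01 ≈ 2.78045 × 552.7930 × 0.0001 = 0.153701.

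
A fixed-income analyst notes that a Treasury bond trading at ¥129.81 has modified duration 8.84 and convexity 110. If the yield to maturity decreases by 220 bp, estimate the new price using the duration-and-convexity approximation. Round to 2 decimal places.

¥158.51

Duration effect: -D_mod·Δy = -8.84 × (-0.022) = +0.194480
Convexity effect: ½·C·(Δy)² = 0.5 × 110 × (-0.022)² = +0.0266200
ΔP/P ≈ +0.194480 + 0.0266200 = +0.221100
New price ≈ 129.81 × (1 + 0.221100) = 158.510991.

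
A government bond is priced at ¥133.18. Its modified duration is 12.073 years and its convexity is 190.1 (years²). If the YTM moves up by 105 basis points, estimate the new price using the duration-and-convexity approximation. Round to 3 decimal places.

Duration effect: -D_mod·Δy = -12.073 × (+0.0105) = -0.1267665
Convexity effect: ½·C·(Δy)² = 0.5 × 190.1 × (0.0105)² = +0.0104792625
ΔP/P ≈ -0.1267665 + 0.0104792625 = -0.1162872375
New price ≈ 133.18 × (1 - 0.1162872375) = 117.69286570975.

¥117.693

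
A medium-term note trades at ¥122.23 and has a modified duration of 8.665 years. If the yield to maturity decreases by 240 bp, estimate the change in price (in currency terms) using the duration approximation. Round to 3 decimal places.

+¥25.419

Duration approximation: ΔP/P ≈ -D_mod · Δy = -8.665 × (-0.024) = +0.207960.
ΔP ≈ 122.23 × (+0.207960) = +25.4189508.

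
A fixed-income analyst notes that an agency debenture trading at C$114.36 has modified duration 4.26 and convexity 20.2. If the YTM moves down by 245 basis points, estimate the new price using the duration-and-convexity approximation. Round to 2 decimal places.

Duration effect: -D_mod·Δy = -4.26 × (-0.0245) = +0.104370
Convexity effect: ½·C·(Δy)² = 0.5 × 20.2 × (-0.0245)² = +0.006062525
ΔP/P ≈ +0.104370 + 0.006062525 = +0.110432525
New price ≈ 114.36 × (1 + 0.110432525) = 126.989063559.

C$126.99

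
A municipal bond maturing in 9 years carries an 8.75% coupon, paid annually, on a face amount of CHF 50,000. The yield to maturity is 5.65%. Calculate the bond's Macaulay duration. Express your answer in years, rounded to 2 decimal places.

Periodic yield y = 0.0565. Discount each cash flow and weight by its year:
  t   CF        PV=CF/(1+0.0565)^t    t·PV
  1     4,375.00     4,141.0317     4,141.0317
  2     4,375.00     3,919.5757     7,839.1514
  3     4,375.00     3,709.9628    11,129.8884
  4     4,375.00     3,511.5597    14,046.2387
  5     4,375.00     3,323.7668    16,618.8342
  6     4,375.00     3,146.0169    18,876.1013
  7     4,375.00     2,977.7727    20,844.4091
  8     4,375.00     2,818.5260    22,548.2080
  9    54,375.00    33,156.8876   298,411.9887
  Σ                 60,705.0999   414,455.8514
Price P = Σ PV = 60,705.0999.
Macaulay duration = Σ(t·PV) / P = 414,455.8514 / 60,705.0999 = 6.82736 years.

6.83 years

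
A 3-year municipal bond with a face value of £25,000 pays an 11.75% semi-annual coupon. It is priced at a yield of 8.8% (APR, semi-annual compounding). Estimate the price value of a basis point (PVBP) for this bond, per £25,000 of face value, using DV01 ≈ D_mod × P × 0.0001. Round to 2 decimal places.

£6.78

Periodic yield y = 0.044.
  t   CF        PV=CF/(1+0.044)^t    t·PV
  1     1,468.75     1,406.8487     1,406.8487
  2     1,468.75     1,347.5562     2,695.1124
  3     1,468.75     1,290.7626     3,872.2879
  4     1,468.75     1,236.3627     4,945.4507
  5     1,468.75     1,184.2554     5,921.2772
  6    26,468.75    20,442.3321   122,653.9928
  Σ                 26,908.1177   141,494.9696
P = 26,908.1177; D_Mac = 5.25845 half-year periods = 2.62922 yrs; D_mod = 2.51841 yrs.
DV01 ≈ 2.51841 × 26,908.1177 × 0.0001 = 6.776579.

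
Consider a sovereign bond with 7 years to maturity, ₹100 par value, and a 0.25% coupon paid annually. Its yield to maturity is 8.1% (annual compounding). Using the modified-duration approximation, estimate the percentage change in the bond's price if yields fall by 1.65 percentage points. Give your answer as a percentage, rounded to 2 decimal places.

+10.57%

Periodic yield y = 0.081. Modified duration first:
  t   CF        PV=CF/(1+0.081)^t    t·PV
  1         0.25         0.2313         0.2313
  2         0.25         0.2139         0.4279
  3         0.25         0.1979         0.5937
  4         0.25         0.1831         0.7323
  5         0.25         0.1694         0.8468
  6         0.25         0.1567         0.9400
  7       100.25        58.1172       406.8203
  Σ                     59.2694       410.5923
P = 59.2694; D_Mac = 6.92756 yrs; D_mod = 6.92756/(1+0.081) = 6.40847 yrs.
ΔP/P ≈ -D_mod · Δy = -6.40847 × (-0.0165) = +0.105740 = +10.5740%.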